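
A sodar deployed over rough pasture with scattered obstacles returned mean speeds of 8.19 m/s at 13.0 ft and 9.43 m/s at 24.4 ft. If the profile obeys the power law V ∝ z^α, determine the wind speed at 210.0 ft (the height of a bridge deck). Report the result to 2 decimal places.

First find α: α = ln(V₂/V₁)/ln(z₂/z₁) = ln(9.43/8.19)/ln(24.4/13.0) = 0.14098/0.62963 = 0.2239
Extrapolate from 24.4 ft to 210.0 ft: V₃ = 9.43 × (210.0/24.4)^0.2239 = 9.43 × 1.6193 = 15.2697 m/s

15.27 m/s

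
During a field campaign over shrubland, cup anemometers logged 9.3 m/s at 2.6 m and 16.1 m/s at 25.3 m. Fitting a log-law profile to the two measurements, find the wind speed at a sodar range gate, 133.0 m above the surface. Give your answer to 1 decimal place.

Log law: V ∝ ln(z/z₀). From the pair, with r = V₁/V₂ = 0.57764,
ln z₀ = (ln z₁ − r·ln z₂)/(1 − r) = (0.9555 − 0.57764×3.2308)/0.42236 = -2.1563 → z₀ = 0.1158 m
V₃ = V₁ · ln(z₃/z₀)/ln(z₁/z₀) = 9.3 × 7.0466/3.1118 = 21.0598 m/s

21.1 m/s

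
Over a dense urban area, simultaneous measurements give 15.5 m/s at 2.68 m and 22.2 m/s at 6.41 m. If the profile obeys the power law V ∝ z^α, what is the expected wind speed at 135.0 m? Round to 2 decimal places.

77.91 m/s

First find α: α = ln(V₂/V₁)/ln(z₂/z₁) = ln(22.2/15.5)/ln(6.41/2.68) = 0.35925/0.87204 = 0.4120
Extrapolate from 6.41 m to 135.0 m: V₃ = 22.2 × (135.0/6.41)^0.4120 = 22.2 × 3.5094 = 77.9077 m/s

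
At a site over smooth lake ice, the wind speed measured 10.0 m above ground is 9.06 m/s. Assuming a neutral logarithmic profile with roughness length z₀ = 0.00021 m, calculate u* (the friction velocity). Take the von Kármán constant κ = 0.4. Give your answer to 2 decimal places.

u* ≈ 0.34 m/s

Log law: V(z) = (u*/κ) · ln(z/z₀) ⇒ u* = κ · V / ln(z/z₀)
u* = 0.4 × 9.06 / ln(10.0/0.00021) = 0.4 × 9.06 / 10.7710
   = 3.6240 / 10.7710 = 0.3365 m/s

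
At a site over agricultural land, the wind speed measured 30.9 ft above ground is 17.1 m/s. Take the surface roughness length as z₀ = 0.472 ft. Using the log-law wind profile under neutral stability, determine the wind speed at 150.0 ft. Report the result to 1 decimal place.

23.6 m/s

Log law: V(z) ∝ ln(z/z₀), so V₂/V₁ = ln(z₂/z₀) / ln(z₁/z₀).
ln(150.0/0.472) = 5.7614, ln(30.9/0.472) = 4.1815
V₂ = 17.1 × 5.7614/4.1815 = 17.1 × 1.3778 = 23.5608 m/s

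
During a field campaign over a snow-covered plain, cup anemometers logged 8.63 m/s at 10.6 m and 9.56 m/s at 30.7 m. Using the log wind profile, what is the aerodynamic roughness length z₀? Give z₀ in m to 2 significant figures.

z₀ ≈ 0.00055 m

Log law: V(z) ∝ ln(z/z₀). With r = V₁/V₂ = 8.63/9.56 = 0.90272,
r · ln(z₂/z₀) = ln(z₁/z₀) ⇒ ln z₀ = (ln z₁ − r·ln z₂)/(1 − r)
ln z₀ = (2.36085 − 0.90272×3.42426) / 0.09728 = -7.5071
z₀ = exp(-7.5071) = 0.0005492 m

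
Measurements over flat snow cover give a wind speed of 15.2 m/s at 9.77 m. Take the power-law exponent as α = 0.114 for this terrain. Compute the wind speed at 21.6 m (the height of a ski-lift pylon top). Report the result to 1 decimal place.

16.6 m/s

Power-law profile: V₂ = V₁ · (z₂/z₁)^α
V₂ = 15.2 × (21.6/9.77)^0.114 = 15.2 × (2.2108)^0.114
    = 15.2 × 1.0947 = 16.6389 m/s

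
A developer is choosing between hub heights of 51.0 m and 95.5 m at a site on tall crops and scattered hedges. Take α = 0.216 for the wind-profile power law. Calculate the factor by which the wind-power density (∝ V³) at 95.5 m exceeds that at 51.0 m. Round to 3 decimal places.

1.502

Speed ratio: V_B/V_A = (z_B/z_A)^α = (95.5/51.0)^0.216 = (1.8725)^0.216 = 1.14511
Power-density ratio: P_B/P_A = (V_B/V_A)³ = (1.14511)³ = 1.50154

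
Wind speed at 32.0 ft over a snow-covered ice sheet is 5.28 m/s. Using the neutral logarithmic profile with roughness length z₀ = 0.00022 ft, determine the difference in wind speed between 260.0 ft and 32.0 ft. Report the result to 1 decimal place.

0.9 m/s

Log law: V₂ = V₁ · ln(z₂/z₀)/ln(z₁/z₀) = 5.28 × 13.9826/11.8876 = 6.2105 m/s
ΔV = 6.2105 − 5.28 = 0.9305 m/s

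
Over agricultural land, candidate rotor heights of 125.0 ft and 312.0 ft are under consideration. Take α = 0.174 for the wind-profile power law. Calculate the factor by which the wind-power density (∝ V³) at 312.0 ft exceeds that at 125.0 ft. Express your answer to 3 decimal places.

Speed ratio: V_B/V_A = (z_B/z_A)^α = (312.0/125.0)^0.174 = (2.4960)^0.174 = 1.17252
Power-density ratio: P_B/P_A = (V_B/V_A)³ = (1.17252)³ = 1.61199

1.612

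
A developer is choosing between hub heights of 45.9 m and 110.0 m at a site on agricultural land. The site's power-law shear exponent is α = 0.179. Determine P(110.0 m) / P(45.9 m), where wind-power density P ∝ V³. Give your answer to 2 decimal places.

1.60

Speed ratio: V_B/V_A = (z_B/z_A)^α = (110.0/45.9)^0.179 = (2.3965)^0.179 = 1.16935
Power-density ratio: P_B/P_A = (V_B/V_A)³ = (1.16935)³ = 1.59895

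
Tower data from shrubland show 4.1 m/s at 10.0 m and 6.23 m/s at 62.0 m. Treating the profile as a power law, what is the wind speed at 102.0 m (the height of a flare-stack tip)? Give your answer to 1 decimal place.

First find α: α = ln(V₂/V₁)/ln(z₂/z₁) = ln(6.23/4.1)/ln(62.0/10.0) = 0.41839/1.82455 = 0.2293
Extrapolate from 62.0 m to 102.0 m: V₃ = 6.23 × (102.0/62.0)^0.2293 = 6.23 × 1.1209 = 6.9834 m/s

7.0 m/s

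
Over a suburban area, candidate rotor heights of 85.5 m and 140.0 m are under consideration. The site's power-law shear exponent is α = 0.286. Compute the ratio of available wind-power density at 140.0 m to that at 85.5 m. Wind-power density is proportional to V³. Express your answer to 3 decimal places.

1.527

Speed ratio: V_B/V_A = (z_B/z_A)^α = (140.0/85.5)^0.286 = (1.6374)^0.286 = 1.15146
Power-density ratio: P_B/P_A = (V_B/V_A)³ = (1.15146)³ = 1.52669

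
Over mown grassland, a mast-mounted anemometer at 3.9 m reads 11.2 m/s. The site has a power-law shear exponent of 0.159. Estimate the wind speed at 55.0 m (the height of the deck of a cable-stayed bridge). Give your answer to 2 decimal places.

Power-law profile: V₂ = V₁ · (z₂/z₁)^α
V₂ = 11.2 × (55.0/3.9)^0.159 = 11.2 × (14.1026)^0.159
    = 11.2 × 1.5231 = 17.0591 m/s

17.06 m/s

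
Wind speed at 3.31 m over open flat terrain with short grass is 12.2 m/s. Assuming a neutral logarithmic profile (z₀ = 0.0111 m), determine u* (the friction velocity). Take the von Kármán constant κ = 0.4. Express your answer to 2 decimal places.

u* ≈ 0.86 m/s

Log law: V(z) = (u*/κ) · ln(z/z₀) ⇒ u* = κ · V / ln(z/z₀)
u* = 0.4 × 12.2 / ln(3.31/0.0111) = 0.4 × 12.2 / 5.6978
   = 4.8800 / 5.6978 = 0.8565 m/s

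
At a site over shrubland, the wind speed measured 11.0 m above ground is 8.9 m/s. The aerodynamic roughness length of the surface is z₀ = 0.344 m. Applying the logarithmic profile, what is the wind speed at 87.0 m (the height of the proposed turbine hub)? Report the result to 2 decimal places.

Log law: V(z) ∝ ln(z/z₀), so V₂/V₁ = ln(z₂/z₀) / ln(z₁/z₀).
ln(87.0/0.344) = 5.5330, ln(11.0/0.344) = 3.4650
V₂ = 8.9 × 5.5330/3.4650 = 8.9 × 1.5968 = 14.2118 m/s

14.21 m/s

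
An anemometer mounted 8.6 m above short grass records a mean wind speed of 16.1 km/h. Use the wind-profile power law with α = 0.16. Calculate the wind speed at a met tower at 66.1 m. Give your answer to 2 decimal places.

22.31 km/h

Power-law profile: V₂ = V₁ · (z₂/z₁)^α
V₂ = 16.1 × (66.1/8.6)^0.16 = 16.1 × (7.6860)^0.16
    = 16.1 × 1.3858 = 22.3120 km/h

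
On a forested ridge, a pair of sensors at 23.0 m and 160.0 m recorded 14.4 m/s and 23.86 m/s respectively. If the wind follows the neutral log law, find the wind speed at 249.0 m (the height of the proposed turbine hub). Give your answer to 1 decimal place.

Log law: V ∝ ln(z/z₀). From the pair, with r = V₁/V₂ = 0.60352,
ln z₀ = (ln z₁ − r·ln z₂)/(1 − r) = (3.1355 − 0.60352×5.0752)/0.39648 = 0.1829 → z₀ = 1.201 m
V₃ = V₁ · ln(z₃/z₀)/ln(z₁/z₀) = 14.4 × 5.3345/2.9526 = 26.0170 m/s

26.0 m/s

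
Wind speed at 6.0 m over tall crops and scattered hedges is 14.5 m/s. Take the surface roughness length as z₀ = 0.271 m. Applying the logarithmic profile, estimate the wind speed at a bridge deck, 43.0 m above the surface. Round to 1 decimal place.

23.7 m/s

Log law: V(z) ∝ ln(z/z₀), so V₂/V₁ = ln(z₂/z₀) / ln(z₁/z₀).
ln(43.0/0.271) = 5.0668, ln(6.0/0.271) = 3.0974
V₂ = 14.5 × 5.0668/3.0974 = 14.5 × 1.6358 = 23.7196 m/s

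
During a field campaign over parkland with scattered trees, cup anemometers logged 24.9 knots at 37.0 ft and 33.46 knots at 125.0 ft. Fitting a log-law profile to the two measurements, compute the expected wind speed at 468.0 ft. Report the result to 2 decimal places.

Log law: V ∝ ln(z/z₀). From the pair, with r = V₁/V₂ = 0.74417,
ln z₀ = (ln z₁ − r·ln z₂)/(1 − r) = (3.6109 − 0.74417×4.8283)/0.25583 = 0.0697 → z₀ = 1.072 ft
V₃ = V₁ · ln(z₃/z₀)/ln(z₁/z₀) = 24.9 × 6.0788/3.5413 = 42.7425 knots

42.74 knots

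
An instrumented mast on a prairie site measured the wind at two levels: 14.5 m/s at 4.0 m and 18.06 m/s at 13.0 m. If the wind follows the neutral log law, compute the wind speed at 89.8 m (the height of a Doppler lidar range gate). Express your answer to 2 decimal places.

Log law: V ∝ ln(z/z₀). From the pair, with r = V₁/V₂ = 0.80288,
ln z₀ = (ln z₁ − r·ln z₂)/(1 − r) = (1.3863 − 0.80288×2.5649)/0.19712 = -3.4144 → z₀ = 0.03290 m
V₃ = V₁ · ln(z₃/z₀)/ln(z₁/z₀) = 14.5 × 7.9120/4.8007 = 23.8973 m/s

23.90 m/s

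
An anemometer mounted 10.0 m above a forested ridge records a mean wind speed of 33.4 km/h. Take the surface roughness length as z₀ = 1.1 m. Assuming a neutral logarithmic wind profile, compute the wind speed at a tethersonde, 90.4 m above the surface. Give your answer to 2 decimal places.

Log law: V(z) ∝ ln(z/z₀), so V₂/V₁ = ln(z₂/z₀) / ln(z₁/z₀).
ln(90.4/1.1) = 4.4089, ln(10.0/1.1) = 2.2073
V₂ = 33.4 × 4.4089/2.2073 = 33.4 × 1.9975 = 66.7150 km/h

66.72 km/h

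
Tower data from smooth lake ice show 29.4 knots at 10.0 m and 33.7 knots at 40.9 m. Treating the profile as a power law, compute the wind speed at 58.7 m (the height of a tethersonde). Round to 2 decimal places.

First find α: α = ln(V₂/V₁)/ln(z₂/z₁) = ln(33.7/29.4)/ln(40.9/10.0) = 0.13650/1.40854 = 0.0969
Extrapolate from 40.9 m to 58.7 m: V₃ = 33.7 × (58.7/40.9)^0.0969 = 33.7 × 1.0356 = 34.9009 knots

34.90 knots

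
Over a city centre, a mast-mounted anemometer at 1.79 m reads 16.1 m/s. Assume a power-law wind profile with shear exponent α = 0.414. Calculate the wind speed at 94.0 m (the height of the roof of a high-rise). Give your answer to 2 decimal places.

Power-law profile: V₂ = V₁ · (z₂/z₁)^α
V₂ = 16.1 × (94.0/1.79)^0.414 = 16.1 × (52.5140)^0.414
    = 16.1 × 5.1546 = 82.9888 m/s

82.99 m/s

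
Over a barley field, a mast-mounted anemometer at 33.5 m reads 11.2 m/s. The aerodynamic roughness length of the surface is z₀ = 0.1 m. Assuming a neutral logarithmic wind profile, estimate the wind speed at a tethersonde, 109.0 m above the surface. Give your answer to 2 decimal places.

Log law: V(z) ∝ ln(z/z₀), so V₂/V₁ = ln(z₂/z₀) / ln(z₁/z₀).
ln(109.0/0.1) = 6.9939, ln(33.5/0.1) = 5.8141
V₂ = 11.2 × 6.9939/5.8141 = 11.2 × 1.2029 = 13.4727 m/s

13.47 m/s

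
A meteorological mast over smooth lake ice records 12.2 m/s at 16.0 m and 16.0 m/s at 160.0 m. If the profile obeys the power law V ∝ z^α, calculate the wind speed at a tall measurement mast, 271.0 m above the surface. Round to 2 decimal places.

First find α: α = ln(V₂/V₁)/ln(z₂/z₁) = ln(16.0/12.2)/ln(160.0/16.0) = 0.27115/2.30259 = 0.1178
Extrapolate from 160.0 m to 271.0 m: V₃ = 16.0 × (271.0/160.0)^0.1178 = 16.0 × 1.0640 = 17.0243 m/s

17.02 m/s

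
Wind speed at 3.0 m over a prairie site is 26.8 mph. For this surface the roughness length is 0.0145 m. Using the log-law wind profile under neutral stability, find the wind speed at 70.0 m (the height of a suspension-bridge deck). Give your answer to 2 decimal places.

Log law: V(z) ∝ ln(z/z₀), so V₂/V₁ = ln(z₂/z₀) / ln(z₁/z₀).
ln(70.0/0.0145) = 8.4821, ln(3.0/0.0145) = 5.3322
V₂ = 26.8 × 8.4821/5.3322 = 26.8 × 1.5907 = 42.6315 mph

42.63 mph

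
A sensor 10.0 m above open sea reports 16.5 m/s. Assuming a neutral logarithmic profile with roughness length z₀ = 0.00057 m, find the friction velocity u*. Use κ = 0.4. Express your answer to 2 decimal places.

Log law: V(z) = (u*/κ) · ln(z/z₀) ⇒ u* = κ · V / ln(z/z₀)
u* = 0.4 × 16.5 / ln(10.0/0.00057) = 0.4 × 16.5 / 9.7725
   = 6.6000 / 9.7725 = 0.6754 m/s

u* ≈ 0.68 m/s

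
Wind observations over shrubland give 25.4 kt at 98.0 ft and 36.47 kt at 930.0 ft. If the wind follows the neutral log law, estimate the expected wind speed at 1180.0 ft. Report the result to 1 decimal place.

37.6 kt

Log law: V ∝ ln(z/z₀). From the pair, with r = V₁/V₂ = 0.69646,
ln z₀ = (ln z₁ − r·ln z₂)/(1 − r) = (4.5850 − 0.69646×6.8352)/0.30354 = -0.5781 → z₀ = 0.5609 ft
V₃ = V₁ · ln(z₃/z₀)/ln(z₁/z₀) = 25.4 × 7.6514/5.1631 = 37.6413 kt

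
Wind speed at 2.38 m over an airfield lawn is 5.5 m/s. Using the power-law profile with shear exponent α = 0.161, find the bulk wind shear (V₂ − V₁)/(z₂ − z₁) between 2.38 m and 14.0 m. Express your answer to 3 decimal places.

Power law: V₂ = V₁ · (z₂/z₁)^α = 5.5 × (5.8824)^0.161 = 7.3158 m/s
ΔV/Δz = (7.3158 − 5.5)/(14.0 − 2.38) = 1.8158/11.6200 = 0.15626 m/s/m

0.156 m/s/m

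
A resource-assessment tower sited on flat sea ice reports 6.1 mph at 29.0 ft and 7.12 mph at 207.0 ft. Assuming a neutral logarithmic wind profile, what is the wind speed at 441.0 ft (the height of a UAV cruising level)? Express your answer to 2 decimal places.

Log law: V ∝ ln(z/z₀). From the pair, with r = V₁/V₂ = 0.85674,
ln z₀ = (ln z₁ − r·ln z₂)/(1 − r) = (3.3673 − 0.85674×5.3327)/0.14326 = -8.3867 → z₀ = 0.0002279 ft
V₃ = V₁ · ln(z₃/z₀)/ln(z₁/z₀) = 6.1 × 14.4757/11.7540 = 7.5125 mph

7.51 mph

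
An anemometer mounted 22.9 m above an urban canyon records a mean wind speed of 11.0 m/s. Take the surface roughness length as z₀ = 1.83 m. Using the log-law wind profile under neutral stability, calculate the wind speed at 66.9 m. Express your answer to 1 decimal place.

15.7 m/s

Log law: V(z) ∝ ln(z/z₀), so V₂/V₁ = ln(z₂/z₀) / ln(z₁/z₀).
ln(66.9/1.83) = 3.5989, ln(22.9/1.83) = 2.5268
V₂ = 11.0 × 3.5989/2.5268 = 11.0 × 1.4243 = 15.6670 m/s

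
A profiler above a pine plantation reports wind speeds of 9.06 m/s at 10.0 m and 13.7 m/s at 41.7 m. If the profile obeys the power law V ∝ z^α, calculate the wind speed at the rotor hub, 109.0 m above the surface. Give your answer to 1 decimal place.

18.1 m/s

First find α: α = ln(V₂/V₁)/ln(z₂/z₁) = ln(13.7/9.06)/ln(41.7/10.0) = 0.41353/1.42792 = 0.2896
Extrapolate from 41.7 m to 109.0 m: V₃ = 13.7 × (109.0/41.7)^0.2896 = 13.7 × 1.3208 = 18.0954 m/s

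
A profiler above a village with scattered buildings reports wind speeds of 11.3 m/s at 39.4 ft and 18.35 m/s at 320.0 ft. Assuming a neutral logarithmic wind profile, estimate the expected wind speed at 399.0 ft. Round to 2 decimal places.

19.09 m/s

Log law: V ∝ ln(z/z₀). From the pair, with r = V₁/V₂ = 0.61580,
ln z₀ = (ln z₁ − r·ln z₂)/(1 − r) = (3.6738 − 0.61580×5.7683)/0.38420 = 0.3165 → z₀ = 1.372 ft
V₃ = V₁ · ln(z₃/z₀)/ln(z₁/z₀) = 11.3 × 5.6724/3.3572 = 19.0926 m/s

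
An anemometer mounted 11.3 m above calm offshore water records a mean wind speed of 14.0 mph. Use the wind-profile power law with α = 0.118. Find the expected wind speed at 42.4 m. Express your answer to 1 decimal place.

16.4 mph

Power-law profile: V₂ = V₁ · (z₂/z₁)^α
V₂ = 14.0 × (42.4/11.3)^0.118 = 14.0 × (3.7522)^0.118
    = 14.0 × 1.1689 = 16.3642 mph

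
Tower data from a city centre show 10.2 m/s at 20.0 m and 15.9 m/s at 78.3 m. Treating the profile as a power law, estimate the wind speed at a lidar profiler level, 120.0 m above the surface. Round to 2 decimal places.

18.27 m/s

First find α: α = ln(V₂/V₁)/ln(z₂/z₁) = ln(15.9/10.2)/ln(78.3/20.0) = 0.44393/1.36482 = 0.3253
Extrapolate from 78.3 m to 120.0 m: V₃ = 15.9 × (120.0/78.3)^0.3253 = 15.9 × 1.1490 = 18.2687 m/s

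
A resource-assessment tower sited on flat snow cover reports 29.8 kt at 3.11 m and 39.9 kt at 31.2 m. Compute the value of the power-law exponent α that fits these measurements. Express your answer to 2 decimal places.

α ≈ 0.13

Power law: V₂/V₁ = (z₂/z₁)^α ⇒ α = ln(V₂/V₁) / ln(z₂/z₁)
α = ln(39.9/29.8) / ln(31.2/3.11) = ln(1.3389) / ln(10.0322)
  = 0.29187 / 2.30580 = 0.12658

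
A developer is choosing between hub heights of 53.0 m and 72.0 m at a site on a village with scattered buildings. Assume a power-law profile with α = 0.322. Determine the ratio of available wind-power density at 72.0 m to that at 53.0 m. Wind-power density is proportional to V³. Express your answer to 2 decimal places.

Speed ratio: V_B/V_A = (z_B/z_A)^α = (72.0/53.0)^0.322 = (1.3585)^0.322 = 1.10368
Power-density ratio: P_B/P_A = (V_B/V_A)³ = (1.10368)³ = 1.34441

1.34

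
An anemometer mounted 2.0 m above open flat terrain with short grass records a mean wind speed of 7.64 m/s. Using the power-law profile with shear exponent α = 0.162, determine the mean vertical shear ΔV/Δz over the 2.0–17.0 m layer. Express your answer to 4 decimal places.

Power law: V₂ = V₁ · (z₂/z₁)^α = 7.64 × (8.5000)^0.162 = 10.8059 m/s
ΔV/Δz = (10.8059 − 7.64)/(17.0 − 2.0) = 3.1659/15.0000 = 0.21106 m/s/m

0.2111 m/s/m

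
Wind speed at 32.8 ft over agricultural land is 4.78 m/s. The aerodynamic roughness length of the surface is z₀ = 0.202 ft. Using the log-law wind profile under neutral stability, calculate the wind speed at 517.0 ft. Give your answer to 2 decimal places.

7.37 m/s

Log law: V(z) ∝ ln(z/z₀), so V₂/V₁ = ln(z₂/z₀) / ln(z₁/z₀).
ln(517.0/0.202) = 7.8475, ln(32.8/0.202) = 5.0899
V₂ = 4.78 × 7.8475/5.0899 = 4.78 × 1.5418 = 7.3697 m/s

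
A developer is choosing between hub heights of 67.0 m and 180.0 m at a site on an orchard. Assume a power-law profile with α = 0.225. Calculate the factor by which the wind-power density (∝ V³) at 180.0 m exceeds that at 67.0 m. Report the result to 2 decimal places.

1.95

Speed ratio: V_B/V_A = (z_B/z_A)^α = (180.0/67.0)^0.225 = (2.6866)^0.225 = 1.24902
Power-density ratio: P_B/P_A = (V_B/V_A)³ = (1.24902)³ = 1.94854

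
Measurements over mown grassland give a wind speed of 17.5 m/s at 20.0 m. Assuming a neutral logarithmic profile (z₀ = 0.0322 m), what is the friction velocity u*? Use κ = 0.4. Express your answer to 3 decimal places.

u* ≈ 1.088 m/s

Log law: V(z) = (u*/κ) · ln(z/z₀) ⇒ u* = κ · V / ln(z/z₀)
u* = 0.4 × 17.5 / ln(20.0/0.0322) = 0.4 × 17.5 / 6.4315
   = 7.0000 / 6.4315 = 1.0884 m/s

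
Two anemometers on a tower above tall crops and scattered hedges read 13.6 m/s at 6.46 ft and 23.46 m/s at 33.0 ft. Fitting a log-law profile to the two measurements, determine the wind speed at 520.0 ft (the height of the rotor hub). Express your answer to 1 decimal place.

Log law: V ∝ ln(z/z₀). From the pair, with r = V₁/V₂ = 0.57971,
ln z₀ = (ln z₁ − r·ln z₂)/(1 − r) = (1.8656 − 0.57971×3.4965)/0.42029 = -0.3839 → z₀ = 0.6812 ft
V₃ = V₁ · ln(z₃/z₀)/ln(z₁/z₀) = 13.6 × 6.6377/2.2495 = 40.1303 m/s

40.1 m/s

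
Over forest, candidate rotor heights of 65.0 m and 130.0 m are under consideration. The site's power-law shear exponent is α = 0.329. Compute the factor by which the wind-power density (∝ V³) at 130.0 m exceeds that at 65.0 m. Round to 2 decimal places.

Speed ratio: V_B/V_A = (z_B/z_A)^α = (130.0/65.0)^0.329 = (2.0000)^0.329 = 1.25614
Power-density ratio: P_B/P_A = (V_B/V_A)³ = (1.25614)³ = 1.98206

1.98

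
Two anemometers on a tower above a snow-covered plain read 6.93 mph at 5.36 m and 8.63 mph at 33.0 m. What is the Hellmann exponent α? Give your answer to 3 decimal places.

α ≈ 0.121

Power law: V₂/V₁ = (z₂/z₁)^α ⇒ α = ln(V₂/V₁) / ln(z₂/z₁)
α = ln(8.63/6.93) / ln(33.0/5.36) = ln(1.2453) / ln(6.1567)
  = 0.21938 / 1.81754 = 0.12070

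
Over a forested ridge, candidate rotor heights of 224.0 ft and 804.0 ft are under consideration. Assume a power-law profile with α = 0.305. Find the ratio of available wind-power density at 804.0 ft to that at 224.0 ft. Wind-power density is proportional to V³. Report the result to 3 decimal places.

3.220

Speed ratio: V_B/V_A = (z_B/z_A)^α = (804.0/224.0)^0.305 = (3.5893)^0.305 = 1.47665
Power-density ratio: P_B/P_A = (V_B/V_A)³ = (1.47665)³ = 3.21983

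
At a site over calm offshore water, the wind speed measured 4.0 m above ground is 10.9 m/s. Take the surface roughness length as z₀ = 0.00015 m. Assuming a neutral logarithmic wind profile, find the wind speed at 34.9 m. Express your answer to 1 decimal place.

Log law: V(z) ∝ ln(z/z₀), so V₂/V₁ = ln(z₂/z₀) / ln(z₁/z₀).
ln(34.9/0.00015) = 12.3574, ln(4.0/0.00015) = 10.1912
V₂ = 10.9 × 12.3574/10.1912 = 10.9 × 1.2126 = 13.2169 m/s

13.2 m/s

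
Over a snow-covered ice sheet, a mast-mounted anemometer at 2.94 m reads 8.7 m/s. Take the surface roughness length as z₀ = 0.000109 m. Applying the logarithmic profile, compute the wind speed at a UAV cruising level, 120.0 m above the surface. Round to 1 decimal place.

11.9 m/s

Log law: V(z) ∝ ln(z/z₀), so V₂/V₁ = ln(z₂/z₀) / ln(z₁/z₀).
ln(120.0/0.000109) = 13.9117, ln(2.94/0.000109) = 10.2026
V₂ = 8.7 × 13.9117/10.2026 = 8.7 × 1.3635 = 11.8628 m/s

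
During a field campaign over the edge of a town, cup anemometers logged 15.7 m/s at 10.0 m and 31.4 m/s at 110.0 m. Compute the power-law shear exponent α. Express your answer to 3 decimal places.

Power law: V₂/V₁ = (z₂/z₁)^α ⇒ α = ln(V₂/V₁) / ln(z₂/z₁)
α = ln(31.4/15.7) / ln(110.0/10.0) = ln(2.0000) / ln(11.0000)
  = 0.69315 / 2.39790 = 0.28906

α ≈ 0.289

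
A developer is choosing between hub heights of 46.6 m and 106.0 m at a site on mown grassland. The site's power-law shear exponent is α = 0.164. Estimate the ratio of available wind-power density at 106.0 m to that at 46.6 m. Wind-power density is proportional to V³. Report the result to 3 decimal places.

1.498

Speed ratio: V_B/V_A = (z_B/z_A)^α = (106.0/46.6)^0.164 = (2.2747)^0.164 = 1.14429
Power-density ratio: P_B/P_A = (V_B/V_A)³ = (1.14429)³ = 1.49832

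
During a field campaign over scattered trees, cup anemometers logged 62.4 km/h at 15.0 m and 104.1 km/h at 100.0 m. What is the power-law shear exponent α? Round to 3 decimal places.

α ≈ 0.270

Power law: V₂/V₁ = (z₂/z₁)^α ⇒ α = ln(V₂/V₁) / ln(z₂/z₁)
α = ln(104.1/62.4) / ln(100.0/15.0) = ln(1.6683) / ln(6.6667)
  = 0.51179 / 1.89712 = 0.26977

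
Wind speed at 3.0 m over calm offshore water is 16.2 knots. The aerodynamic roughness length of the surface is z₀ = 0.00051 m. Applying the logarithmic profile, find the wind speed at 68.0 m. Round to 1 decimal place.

Log law: V(z) ∝ ln(z/z₀), so V₂/V₁ = ln(z₂/z₀) / ln(z₁/z₀).
ln(68.0/0.00051) = 11.8006, ln(3.0/0.00051) = 8.6797
V₂ = 16.2 × 11.8006/8.6797 = 16.2 × 1.3596 = 22.0249 knots

22.0 knots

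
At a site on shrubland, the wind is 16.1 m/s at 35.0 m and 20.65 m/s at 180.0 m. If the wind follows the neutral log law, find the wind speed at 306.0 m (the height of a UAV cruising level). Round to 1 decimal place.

Log law: V ∝ ln(z/z₀). From the pair, with r = V₁/V₂ = 0.77966,
ln z₀ = (ln z₁ − r·ln z₂)/(1 − r) = (3.5553 − 0.77966×5.1930)/0.22034 = -2.2393 → z₀ = 0.1065 m
V₃ = V₁ · ln(z₃/z₀)/ln(z₁/z₀) = 16.1 × 7.9629/5.7946 = 22.1243 m/s

22.1 m/s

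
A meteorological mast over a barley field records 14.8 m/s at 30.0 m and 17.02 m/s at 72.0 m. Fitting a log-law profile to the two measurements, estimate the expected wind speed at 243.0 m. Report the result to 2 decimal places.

20.10 m/s

Log law: V ∝ ln(z/z₀). From the pair, with r = V₁/V₂ = 0.86957,
ln z₀ = (ln z₁ − r·ln z₂)/(1 − r) = (3.4012 − 0.86957×4.2767)/0.13043 = -2.4353 → z₀ = 0.08757 m
V₃ = V₁ · ln(z₃/z₀)/ln(z₁/z₀) = 14.8 × 7.9283/5.8365 = 20.1045 m/s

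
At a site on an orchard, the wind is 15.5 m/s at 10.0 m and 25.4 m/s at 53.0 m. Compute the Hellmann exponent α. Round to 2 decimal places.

Power law: V₂/V₁ = (z₂/z₁)^α ⇒ α = ln(V₂/V₁) / ln(z₂/z₁)
α = ln(25.4/15.5) / ln(53.0/10.0) = ln(1.6387) / ln(5.3000)
  = 0.49391 / 1.66771 = 0.29616

α ≈ 0.30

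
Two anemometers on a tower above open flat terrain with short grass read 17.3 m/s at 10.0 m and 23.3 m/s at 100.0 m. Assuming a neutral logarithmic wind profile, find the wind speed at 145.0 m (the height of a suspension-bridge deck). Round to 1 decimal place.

Log law: V ∝ ln(z/z₀). From the pair, with r = V₁/V₂ = 0.74249,
ln z₀ = (ln z₁ − r·ln z₂)/(1 − r) = (2.3026 − 0.74249×4.6052)/0.25751 = -4.3365 → z₀ = 0.01308 m
V₃ = V₁ · ln(z₃/z₀)/ln(z₁/z₀) = 17.3 × 9.3133/6.6391 = 24.2682 m/s

24.3 m/s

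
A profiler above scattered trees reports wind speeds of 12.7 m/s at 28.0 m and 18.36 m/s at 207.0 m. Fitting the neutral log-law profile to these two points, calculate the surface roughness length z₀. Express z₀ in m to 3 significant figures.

Log law: V(z) ∝ ln(z/z₀). With r = V₁/V₂ = 12.7/18.36 = 0.69172,
r · ln(z₂/z₀) = ln(z₁/z₀) ⇒ ln z₀ = (ln z₁ − r·ln z₂)/(1 − r)
ln z₀ = (3.33220 − 0.69172×5.33272) / 0.30828 = -1.1566
z₀ = exp(-1.1566) = 0.3146 m

z₀ ≈ 0.315 m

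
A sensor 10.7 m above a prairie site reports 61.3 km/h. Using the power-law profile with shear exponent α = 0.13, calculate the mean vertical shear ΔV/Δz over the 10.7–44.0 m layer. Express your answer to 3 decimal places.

0.371 km/h/m

Power law: V₂ = V₁ · (z₂/z₁)^α = 61.3 × (4.1121)^0.13 = 73.6698 km/h
ΔV/Δz = (73.6698 − 61.3)/(44.0 − 10.7) = 12.3698/33.3000 = 0.37147 km/h/m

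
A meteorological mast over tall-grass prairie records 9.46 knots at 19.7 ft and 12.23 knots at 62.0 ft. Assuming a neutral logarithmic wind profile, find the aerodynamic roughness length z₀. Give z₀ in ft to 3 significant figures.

z₀ ≈ 0.393 ft

Log law: V(z) ∝ ln(z/z₀). With r = V₁/V₂ = 9.46/12.23 = 0.77351,
r · ln(z₂/z₀) = ln(z₁/z₀) ⇒ ln z₀ = (ln z₁ − r·ln z₂)/(1 − r)
ln z₀ = (2.98062 − 0.77351×4.12713) / 0.22649 = -0.9349
z₀ = exp(-0.9349) = 0.3926 ft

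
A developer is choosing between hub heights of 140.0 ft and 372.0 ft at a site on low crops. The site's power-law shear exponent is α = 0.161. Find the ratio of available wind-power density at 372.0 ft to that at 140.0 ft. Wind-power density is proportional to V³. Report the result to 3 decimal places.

Speed ratio: V_B/V_A = (z_B/z_A)^α = (372.0/140.0)^0.161 = (2.6571)^0.161 = 1.17039
Power-density ratio: P_B/P_A = (V_B/V_A)³ = (1.17039)³ = 1.60322

1.603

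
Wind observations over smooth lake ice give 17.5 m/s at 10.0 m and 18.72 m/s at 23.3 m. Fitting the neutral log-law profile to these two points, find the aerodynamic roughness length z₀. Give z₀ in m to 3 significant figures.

Log law: V(z) ∝ ln(z/z₀). With r = V₁/V₂ = 17.5/18.72 = 0.93483,
r · ln(z₂/z₀) = ln(z₁/z₀) ⇒ ln z₀ = (ln z₁ − r·ln z₂)/(1 − r)
ln z₀ = (2.30259 − 0.93483×3.14845) / 0.06517 = -9.8308
z₀ = exp(-9.8308) = 0.00005377 m

z₀ ≈ 0.0000538 m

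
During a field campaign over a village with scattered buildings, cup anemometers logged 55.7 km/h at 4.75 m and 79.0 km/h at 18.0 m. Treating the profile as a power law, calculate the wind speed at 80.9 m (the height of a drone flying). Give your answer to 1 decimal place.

First find α: α = ln(V₂/V₁)/ln(z₂/z₁) = ln(79.0/55.7)/ln(18.0/4.75) = 0.34947/1.33223 = 0.2623
Extrapolate from 18.0 m to 80.9 m: V₃ = 79.0 × (80.9/18.0)^0.2623 = 79.0 × 1.4832 = 117.1753 km/h

117.2 km/h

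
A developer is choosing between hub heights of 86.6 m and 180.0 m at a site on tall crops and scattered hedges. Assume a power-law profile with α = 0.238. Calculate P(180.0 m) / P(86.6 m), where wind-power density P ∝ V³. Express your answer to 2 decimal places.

Speed ratio: V_B/V_A = (z_B/z_A)^α = (180.0/86.6)^0.238 = (2.0785)^0.238 = 1.19022
Power-density ratio: P_B/P_A = (V_B/V_A)³ = (1.19022)³ = 1.68607

1.69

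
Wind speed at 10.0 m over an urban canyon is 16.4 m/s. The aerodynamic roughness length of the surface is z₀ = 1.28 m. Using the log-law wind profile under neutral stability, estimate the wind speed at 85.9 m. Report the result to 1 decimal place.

Log law: V(z) ∝ ln(z/z₀), so V₂/V₁ = ln(z₂/z₀) / ln(z₁/z₀).
ln(85.9/1.28) = 4.2063, ln(10.0/1.28) = 2.0557
V₂ = 16.4 × 4.2063/2.0557 = 16.4 × 2.0462 = 33.5569 m/s

33.6 m/s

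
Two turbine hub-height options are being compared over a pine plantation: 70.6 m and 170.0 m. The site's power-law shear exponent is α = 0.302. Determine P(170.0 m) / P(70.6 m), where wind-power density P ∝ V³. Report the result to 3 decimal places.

Speed ratio: V_B/V_A = (z_B/z_A)^α = (170.0/70.6)^0.302 = (2.4079)^0.302 = 1.30394
Power-density ratio: P_B/P_A = (V_B/V_A)³ = (1.30394)³ = 2.21702

2.217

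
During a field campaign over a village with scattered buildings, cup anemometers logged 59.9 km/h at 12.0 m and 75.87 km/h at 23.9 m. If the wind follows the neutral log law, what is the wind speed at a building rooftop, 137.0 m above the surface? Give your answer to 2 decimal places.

116.34 km/h

Log law: V ∝ ln(z/z₀). From the pair, with r = V₁/V₂ = 0.78951,
ln z₀ = (ln z₁ − r·ln z₂)/(1 − r) = (2.4849 − 0.78951×3.1739)/0.21049 = -0.0993 → z₀ = 0.9055 m
V₃ = V₁ · ln(z₃/z₀)/ln(z₁/z₀) = 59.9 × 5.0193/2.5842 = 116.3437 km/h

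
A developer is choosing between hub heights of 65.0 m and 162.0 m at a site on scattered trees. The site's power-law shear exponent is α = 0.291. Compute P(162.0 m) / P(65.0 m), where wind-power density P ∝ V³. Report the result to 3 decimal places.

2.219

Speed ratio: V_B/V_A = (z_B/z_A)^α = (162.0/65.0)^0.291 = (2.4923)^0.291 = 1.30440
Power-density ratio: P_B/P_A = (V_B/V_A)³ = (1.30440)³ = 2.21939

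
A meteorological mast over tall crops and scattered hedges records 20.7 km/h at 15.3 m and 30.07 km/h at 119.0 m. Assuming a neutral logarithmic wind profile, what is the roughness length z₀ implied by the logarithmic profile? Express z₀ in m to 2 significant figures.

z₀ ≈ 0.16 m

Log law: V(z) ∝ ln(z/z₀). With r = V₁/V₂ = 20.7/30.07 = 0.68839,
r · ln(z₂/z₀) = ln(z₁/z₀) ⇒ ln z₀ = (ln z₁ − r·ln z₂)/(1 − r)
ln z₀ = (2.72785 − 0.68839×4.77912) / 0.31161 = -1.8038
z₀ = exp(-1.8038) = 0.1647 m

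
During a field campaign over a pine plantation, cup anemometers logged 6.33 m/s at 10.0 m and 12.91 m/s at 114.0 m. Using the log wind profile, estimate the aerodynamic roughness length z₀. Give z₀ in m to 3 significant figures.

Log law: V(z) ∝ ln(z/z₀). With r = V₁/V₂ = 6.33/12.91 = 0.49032,
r · ln(z₂/z₀) = ln(z₁/z₀) ⇒ ln z₀ = (ln z₁ − r·ln z₂)/(1 − r)
ln z₀ = (2.30259 − 0.49032×4.73620) / 0.50968 = -0.0386
z₀ = exp(-0.0386) = 0.9622 m

z₀ ≈ 0.962 m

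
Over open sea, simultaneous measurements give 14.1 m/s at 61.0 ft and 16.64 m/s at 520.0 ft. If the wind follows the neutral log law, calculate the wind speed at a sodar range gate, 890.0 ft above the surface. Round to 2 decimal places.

17.28 m/s

Log law: V ∝ ln(z/z₀). From the pair, with r = V₁/V₂ = 0.84736,
ln z₀ = (ln z₁ − r·ln z₂)/(1 − r) = (4.1109 − 0.84736×6.2538)/0.15264 = -7.7851 → z₀ = 0.0004159 ft
V₃ = V₁ · ln(z₃/z₀)/ln(z₁/z₀) = 14.1 × 14.5763/11.8959 = 17.2770 m/s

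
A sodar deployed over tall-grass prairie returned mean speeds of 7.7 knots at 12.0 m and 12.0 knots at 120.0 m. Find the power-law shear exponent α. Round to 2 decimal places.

Power law: V₂/V₁ = (z₂/z₁)^α ⇒ α = ln(V₂/V₁) / ln(z₂/z₁)
α = ln(12.0/7.7) / ln(120.0/12.0) = ln(1.5584) / ln(10.0000)
  = 0.44369 / 2.30259 = 0.19269

α ≈ 0.19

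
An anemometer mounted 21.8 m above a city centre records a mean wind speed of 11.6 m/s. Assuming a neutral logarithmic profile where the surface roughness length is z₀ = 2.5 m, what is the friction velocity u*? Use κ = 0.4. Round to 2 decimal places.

u* ≈ 2.14 m/s

Log law: V(z) = (u*/κ) · ln(z/z₀) ⇒ u* = κ · V / ln(z/z₀)
u* = 0.4 × 11.6 / ln(21.8/2.5) = 0.4 × 11.6 / 2.1656
   = 4.6400 / 2.1656 = 2.1426 m/s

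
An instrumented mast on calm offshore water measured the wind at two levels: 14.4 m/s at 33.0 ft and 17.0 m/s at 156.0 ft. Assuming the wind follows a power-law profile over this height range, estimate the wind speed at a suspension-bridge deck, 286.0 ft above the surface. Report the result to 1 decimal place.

18.1 m/s

First find α: α = ln(V₂/V₁)/ln(z₂/z₁) = ln(17.0/14.4)/ln(156.0/33.0) = 0.16599/1.55335 = 0.1069
Extrapolate from 156.0 ft to 286.0 ft: V₃ = 17.0 × (286.0/156.0)^0.1069 = 17.0 × 1.0669 = 18.1375 m/s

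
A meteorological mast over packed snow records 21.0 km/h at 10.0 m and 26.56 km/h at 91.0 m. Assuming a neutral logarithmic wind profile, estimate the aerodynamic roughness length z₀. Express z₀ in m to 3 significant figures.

Log law: V(z) ∝ ln(z/z₀). With r = V₁/V₂ = 21.0/26.56 = 0.79066,
r · ln(z₂/z₀) = ln(z₁/z₀) ⇒ ln z₀ = (ln z₁ − r·ln z₂)/(1 − r)
ln z₀ = (2.30259 − 0.79066×4.51086) / 0.20934 = -6.0380
z₀ = exp(-6.0380) = 0.002386 m

z₀ ≈ 0.00239 m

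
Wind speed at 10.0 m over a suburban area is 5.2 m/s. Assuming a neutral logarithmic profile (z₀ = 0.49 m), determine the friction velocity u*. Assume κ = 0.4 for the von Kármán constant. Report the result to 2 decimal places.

u* ≈ 0.69 m/s

Log law: V(z) = (u*/κ) · ln(z/z₀) ⇒ u* = κ · V / ln(z/z₀)
u* = 0.4 × 5.2 / ln(10.0/0.49) = 0.4 × 5.2 / 3.0159
   = 2.0800 / 3.0159 = 0.6897 m/s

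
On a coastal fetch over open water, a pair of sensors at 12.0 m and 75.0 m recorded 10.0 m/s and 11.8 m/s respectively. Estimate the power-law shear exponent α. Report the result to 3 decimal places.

Power law: V₂/V₁ = (z₂/z₁)^α ⇒ α = ln(V₂/V₁) / ln(z₂/z₁)
α = ln(11.8/10.0) / ln(75.0/12.0) = ln(1.1800) / ln(6.2500)
  = 0.16551 / 1.83258 = 0.09032

α ≈ 0.090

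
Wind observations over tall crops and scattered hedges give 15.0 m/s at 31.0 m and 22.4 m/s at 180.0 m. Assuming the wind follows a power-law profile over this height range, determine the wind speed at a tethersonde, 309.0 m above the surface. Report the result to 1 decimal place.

First find α: α = ln(V₂/V₁)/ln(z₂/z₁) = ln(22.4/15.0)/ln(180.0/31.0) = 0.40101/1.75897 = 0.2280
Extrapolate from 180.0 m to 309.0 m: V₃ = 22.4 × (309.0/180.0)^0.2280 = 22.4 × 1.1311 = 25.3368 m/s

25.3 m/s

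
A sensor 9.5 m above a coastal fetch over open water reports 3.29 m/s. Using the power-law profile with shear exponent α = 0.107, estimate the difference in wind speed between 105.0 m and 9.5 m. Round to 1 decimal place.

1.0 m/s

Power law: V₂ = V₁ · (z₂/z₁)^α = 3.29 × (11.0526)^0.107 = 4.2545 m/s
ΔV = 4.2545 − 3.29 = 0.9645 m/s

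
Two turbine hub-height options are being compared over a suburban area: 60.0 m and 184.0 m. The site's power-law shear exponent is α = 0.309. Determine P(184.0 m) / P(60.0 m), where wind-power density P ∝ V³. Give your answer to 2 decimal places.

Speed ratio: V_B/V_A = (z_B/z_A)^α = (184.0/60.0)^0.309 = (3.0667)^0.309 = 1.41377
Power-density ratio: P_B/P_A = (V_B/V_A)³ = (1.41377)³ = 2.82579

2.83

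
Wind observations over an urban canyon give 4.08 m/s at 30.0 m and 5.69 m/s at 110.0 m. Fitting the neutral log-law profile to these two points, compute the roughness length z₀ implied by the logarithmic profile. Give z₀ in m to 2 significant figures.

z₀ ≈ 1.1 m

Log law: V(z) ∝ ln(z/z₀). With r = V₁/V₂ = 4.08/5.69 = 0.71705,
r · ln(z₂/z₀) = ln(z₁/z₀) ⇒ ln z₀ = (ln z₁ − r·ln z₂)/(1 − r)
ln z₀ = (3.40120 − 0.71705×4.70048) / 0.28295 = 0.1086
z₀ = exp(0.1086) = 1.115 m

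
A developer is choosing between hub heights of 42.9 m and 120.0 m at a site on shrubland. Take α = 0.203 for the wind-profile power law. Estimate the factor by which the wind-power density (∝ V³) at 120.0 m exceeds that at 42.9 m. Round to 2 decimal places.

1.87

Speed ratio: V_B/V_A = (z_B/z_A)^α = (120.0/42.9)^0.203 = (2.7972)^0.203 = 1.23221
Power-density ratio: P_B/P_A = (V_B/V_A)³ = (1.23221)³ = 1.87092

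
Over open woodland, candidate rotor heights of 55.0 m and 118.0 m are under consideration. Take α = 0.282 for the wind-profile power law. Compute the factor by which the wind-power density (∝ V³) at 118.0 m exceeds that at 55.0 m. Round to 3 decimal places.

1.908

Speed ratio: V_B/V_A = (z_B/z_A)^α = (118.0/55.0)^0.282 = (2.1455)^0.282 = 1.24019
Power-density ratio: P_B/P_A = (V_B/V_A)³ = (1.24019)³ = 1.90750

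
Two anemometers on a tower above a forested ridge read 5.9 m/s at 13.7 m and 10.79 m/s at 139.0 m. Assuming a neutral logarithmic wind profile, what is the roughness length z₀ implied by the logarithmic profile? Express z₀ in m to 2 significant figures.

z₀ ≈ 0.84 m

Log law: V(z) ∝ ln(z/z₀). With r = V₁/V₂ = 5.9/10.79 = 0.54680,
r · ln(z₂/z₀) = ln(z₁/z₀) ⇒ ln z₀ = (ln z₁ − r·ln z₂)/(1 − r)
ln z₀ = (2.61740 − 0.54680×4.93447) / 0.45320 = -0.1783
z₀ = exp(-0.1783) = 0.8367 m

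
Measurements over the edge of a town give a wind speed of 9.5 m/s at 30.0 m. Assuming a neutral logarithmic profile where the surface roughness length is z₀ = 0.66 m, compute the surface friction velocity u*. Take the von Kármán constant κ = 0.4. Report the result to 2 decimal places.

u* ≈ 1.00 m/s

Log law: V(z) = (u*/κ) · ln(z/z₀) ⇒ u* = κ · V / ln(z/z₀)
u* = 0.4 × 9.5 / ln(30.0/0.66) = 0.4 × 9.5 / 3.8167
   = 3.8000 / 3.8167 = 0.9956 m/s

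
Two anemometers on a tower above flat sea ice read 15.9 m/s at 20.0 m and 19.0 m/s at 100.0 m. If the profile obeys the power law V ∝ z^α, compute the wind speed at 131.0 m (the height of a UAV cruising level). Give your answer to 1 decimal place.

19.6 m/s

First find α: α = ln(V₂/V₁)/ln(z₂/z₁) = ln(19.0/15.9)/ln(100.0/20.0) = 0.17812/1.60944 = 0.1107
Extrapolate from 100.0 m to 131.0 m: V₃ = 19.0 × (131.0/100.0)^0.1107 = 19.0 × 1.0303 = 19.5764 m/s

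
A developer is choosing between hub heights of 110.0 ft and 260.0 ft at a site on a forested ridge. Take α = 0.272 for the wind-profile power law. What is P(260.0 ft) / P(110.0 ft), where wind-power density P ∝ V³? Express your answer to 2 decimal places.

2.02

Speed ratio: V_B/V_A = (z_B/z_A)^α = (260.0/110.0)^0.272 = (2.3636)^0.272 = 1.26361
Power-density ratio: P_B/P_A = (V_B/V_A)³ = (1.26361)³ = 2.01763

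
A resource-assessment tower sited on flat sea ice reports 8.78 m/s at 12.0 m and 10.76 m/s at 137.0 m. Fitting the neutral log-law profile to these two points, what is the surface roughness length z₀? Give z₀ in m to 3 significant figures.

Log law: V(z) ∝ ln(z/z₀). With r = V₁/V₂ = 8.78/10.76 = 0.81599,
r · ln(z₂/z₀) = ln(z₁/z₀) ⇒ ln z₀ = (ln z₁ − r·ln z₂)/(1 − r)
ln z₀ = (2.48491 − 0.81599×4.91998) / 0.18401 = -8.3130
z₀ = exp(-8.3130) = 0.0002453 m

z₀ ≈ 0.000245 m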